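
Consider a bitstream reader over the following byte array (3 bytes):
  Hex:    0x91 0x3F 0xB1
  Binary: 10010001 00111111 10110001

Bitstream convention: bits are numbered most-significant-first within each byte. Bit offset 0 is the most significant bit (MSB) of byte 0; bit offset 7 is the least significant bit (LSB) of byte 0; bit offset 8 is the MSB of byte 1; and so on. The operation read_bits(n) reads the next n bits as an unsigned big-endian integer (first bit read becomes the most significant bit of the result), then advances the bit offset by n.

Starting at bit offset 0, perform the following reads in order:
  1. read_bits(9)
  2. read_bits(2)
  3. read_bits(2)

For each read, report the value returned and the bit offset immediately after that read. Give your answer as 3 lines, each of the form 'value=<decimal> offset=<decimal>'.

Answer: value=290 offset=9
value=1 offset=11
value=3 offset=13

Derivation:
Read 1: bits[0:9] width=9 -> value=290 (bin 100100010); offset now 9 = byte 1 bit 1; 15 bits remain
Read 2: bits[9:11] width=2 -> value=1 (bin 01); offset now 11 = byte 1 bit 3; 13 bits remain
Read 3: bits[11:13] width=2 -> value=3 (bin 11); offset now 13 = byte 1 bit 5; 11 bits remain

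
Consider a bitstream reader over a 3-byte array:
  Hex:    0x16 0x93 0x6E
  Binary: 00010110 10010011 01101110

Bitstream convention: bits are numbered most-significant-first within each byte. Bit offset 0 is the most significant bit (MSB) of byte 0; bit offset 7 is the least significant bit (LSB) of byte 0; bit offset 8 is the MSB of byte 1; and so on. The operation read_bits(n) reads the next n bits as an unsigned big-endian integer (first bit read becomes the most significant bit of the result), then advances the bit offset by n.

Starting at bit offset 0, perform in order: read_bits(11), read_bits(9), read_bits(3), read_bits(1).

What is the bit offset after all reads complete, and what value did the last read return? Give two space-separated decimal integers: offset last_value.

Read 1: bits[0:11] width=11 -> value=180 (bin 00010110100); offset now 11 = byte 1 bit 3; 13 bits remain
Read 2: bits[11:20] width=9 -> value=310 (bin 100110110); offset now 20 = byte 2 bit 4; 4 bits remain
Read 3: bits[20:23] width=3 -> value=7 (bin 111); offset now 23 = byte 2 bit 7; 1 bits remain
Read 4: bits[23:24] width=1 -> value=0 (bin 0); offset now 24 = byte 3 bit 0; 0 bits remain

Answer: 24 0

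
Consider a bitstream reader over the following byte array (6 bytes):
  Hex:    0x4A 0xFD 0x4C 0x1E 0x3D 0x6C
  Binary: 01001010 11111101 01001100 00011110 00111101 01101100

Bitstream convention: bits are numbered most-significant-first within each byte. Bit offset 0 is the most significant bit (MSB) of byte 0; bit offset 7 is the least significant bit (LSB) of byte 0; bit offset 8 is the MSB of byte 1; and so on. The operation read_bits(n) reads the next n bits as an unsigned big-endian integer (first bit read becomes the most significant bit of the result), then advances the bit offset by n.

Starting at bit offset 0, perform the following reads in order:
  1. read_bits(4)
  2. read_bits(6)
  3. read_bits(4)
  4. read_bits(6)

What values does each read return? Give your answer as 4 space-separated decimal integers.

Read 1: bits[0:4] width=4 -> value=4 (bin 0100); offset now 4 = byte 0 bit 4; 44 bits remain
Read 2: bits[4:10] width=6 -> value=43 (bin 101011); offset now 10 = byte 1 bit 2; 38 bits remain
Read 3: bits[10:14] width=4 -> value=15 (bin 1111); offset now 14 = byte 1 bit 6; 34 bits remain
Read 4: bits[14:20] width=6 -> value=20 (bin 010100); offset now 20 = byte 2 bit 4; 28 bits remain

Answer: 4 43 15 20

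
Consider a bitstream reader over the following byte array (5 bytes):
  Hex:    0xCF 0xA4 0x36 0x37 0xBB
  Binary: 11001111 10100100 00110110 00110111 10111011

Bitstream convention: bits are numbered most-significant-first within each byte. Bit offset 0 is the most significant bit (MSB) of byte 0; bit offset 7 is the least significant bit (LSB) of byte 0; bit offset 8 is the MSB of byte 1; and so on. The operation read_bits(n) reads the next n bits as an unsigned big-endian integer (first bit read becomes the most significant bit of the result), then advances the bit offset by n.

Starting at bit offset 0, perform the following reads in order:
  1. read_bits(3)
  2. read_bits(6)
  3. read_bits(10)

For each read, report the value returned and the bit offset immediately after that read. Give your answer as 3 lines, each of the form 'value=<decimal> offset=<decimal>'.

Answer: value=6 offset=3
value=31 offset=9
value=289 offset=19

Derivation:
Read 1: bits[0:3] width=3 -> value=6 (bin 110); offset now 3 = byte 0 bit 3; 37 bits remain
Read 2: bits[3:9] width=6 -> value=31 (bin 011111); offset now 9 = byte 1 bit 1; 31 bits remain
Read 3: bits[9:19] width=10 -> value=289 (bin 0100100001); offset now 19 = byte 2 bit 3; 21 bits remain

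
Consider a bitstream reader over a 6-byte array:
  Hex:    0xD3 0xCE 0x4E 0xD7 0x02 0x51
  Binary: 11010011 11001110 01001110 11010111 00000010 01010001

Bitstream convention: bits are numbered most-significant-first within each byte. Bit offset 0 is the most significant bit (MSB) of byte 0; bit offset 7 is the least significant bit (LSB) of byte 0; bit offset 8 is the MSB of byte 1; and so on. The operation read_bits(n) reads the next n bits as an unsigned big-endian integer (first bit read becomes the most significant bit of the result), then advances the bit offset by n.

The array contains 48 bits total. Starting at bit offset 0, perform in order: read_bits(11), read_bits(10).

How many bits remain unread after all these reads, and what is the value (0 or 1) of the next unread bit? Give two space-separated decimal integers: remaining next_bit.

Answer: 27 1

Derivation:
Read 1: bits[0:11] width=11 -> value=1694 (bin 11010011110); offset now 11 = byte 1 bit 3; 37 bits remain
Read 2: bits[11:21] width=10 -> value=457 (bin 0111001001); offset now 21 = byte 2 bit 5; 27 bits remain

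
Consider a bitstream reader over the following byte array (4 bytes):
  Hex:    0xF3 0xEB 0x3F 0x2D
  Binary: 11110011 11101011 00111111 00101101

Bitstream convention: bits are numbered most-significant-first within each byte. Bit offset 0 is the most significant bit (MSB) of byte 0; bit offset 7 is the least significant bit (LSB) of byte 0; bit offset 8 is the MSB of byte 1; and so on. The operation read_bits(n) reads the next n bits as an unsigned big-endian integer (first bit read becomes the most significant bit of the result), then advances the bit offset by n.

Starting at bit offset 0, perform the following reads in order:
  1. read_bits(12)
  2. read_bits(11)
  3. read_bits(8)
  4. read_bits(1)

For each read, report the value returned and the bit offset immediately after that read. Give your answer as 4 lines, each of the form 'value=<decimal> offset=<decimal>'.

Read 1: bits[0:12] width=12 -> value=3902 (bin 111100111110); offset now 12 = byte 1 bit 4; 20 bits remain
Read 2: bits[12:23] width=11 -> value=1439 (bin 10110011111); offset now 23 = byte 2 bit 7; 9 bits remain
Read 3: bits[23:31] width=8 -> value=150 (bin 10010110); offset now 31 = byte 3 bit 7; 1 bits remain
Read 4: bits[31:32] width=1 -> value=1 (bin 1); offset now 32 = byte 4 bit 0; 0 bits remain

Answer: value=3902 offset=12
value=1439 offset=23
value=150 offset=31
value=1 offset=32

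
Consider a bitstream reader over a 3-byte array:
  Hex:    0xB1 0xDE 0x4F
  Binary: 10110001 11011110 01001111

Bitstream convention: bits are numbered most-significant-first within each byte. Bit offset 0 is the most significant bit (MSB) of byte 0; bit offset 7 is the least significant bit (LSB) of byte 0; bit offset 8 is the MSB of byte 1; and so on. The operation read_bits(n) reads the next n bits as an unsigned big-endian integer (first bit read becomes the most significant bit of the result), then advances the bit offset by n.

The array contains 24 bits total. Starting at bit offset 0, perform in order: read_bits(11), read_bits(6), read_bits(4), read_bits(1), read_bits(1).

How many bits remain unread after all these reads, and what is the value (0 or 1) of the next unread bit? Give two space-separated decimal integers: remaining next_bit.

Read 1: bits[0:11] width=11 -> value=1422 (bin 10110001110); offset now 11 = byte 1 bit 3; 13 bits remain
Read 2: bits[11:17] width=6 -> value=60 (bin 111100); offset now 17 = byte 2 bit 1; 7 bits remain
Read 3: bits[17:21] width=4 -> value=9 (bin 1001); offset now 21 = byte 2 bit 5; 3 bits remain
Read 4: bits[21:22] width=1 -> value=1 (bin 1); offset now 22 = byte 2 bit 6; 2 bits remain
Read 5: bits[22:23] width=1 -> value=1 (bin 1); offset now 23 = byte 2 bit 7; 1 bits remain

Answer: 1 1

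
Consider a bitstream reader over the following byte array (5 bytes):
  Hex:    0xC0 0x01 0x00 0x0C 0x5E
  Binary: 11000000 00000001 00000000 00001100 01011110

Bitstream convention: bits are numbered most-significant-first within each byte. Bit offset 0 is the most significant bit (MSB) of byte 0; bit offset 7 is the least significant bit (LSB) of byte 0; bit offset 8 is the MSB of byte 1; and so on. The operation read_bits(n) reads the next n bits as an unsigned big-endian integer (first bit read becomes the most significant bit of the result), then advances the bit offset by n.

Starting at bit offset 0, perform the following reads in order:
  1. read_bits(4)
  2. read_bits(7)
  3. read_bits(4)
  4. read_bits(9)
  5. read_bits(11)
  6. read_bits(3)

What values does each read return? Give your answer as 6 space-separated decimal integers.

Read 1: bits[0:4] width=4 -> value=12 (bin 1100); offset now 4 = byte 0 bit 4; 36 bits remain
Read 2: bits[4:11] width=7 -> value=0 (bin 0000000); offset now 11 = byte 1 bit 3; 29 bits remain
Read 3: bits[11:15] width=4 -> value=0 (bin 0000); offset now 15 = byte 1 bit 7; 25 bits remain
Read 4: bits[15:24] width=9 -> value=256 (bin 100000000); offset now 24 = byte 3 bit 0; 16 bits remain
Read 5: bits[24:35] width=11 -> value=98 (bin 00001100010); offset now 35 = byte 4 bit 3; 5 bits remain
Read 6: bits[35:38] width=3 -> value=7 (bin 111); offset now 38 = byte 4 bit 6; 2 bits remain

Answer: 12 0 0 256 98 7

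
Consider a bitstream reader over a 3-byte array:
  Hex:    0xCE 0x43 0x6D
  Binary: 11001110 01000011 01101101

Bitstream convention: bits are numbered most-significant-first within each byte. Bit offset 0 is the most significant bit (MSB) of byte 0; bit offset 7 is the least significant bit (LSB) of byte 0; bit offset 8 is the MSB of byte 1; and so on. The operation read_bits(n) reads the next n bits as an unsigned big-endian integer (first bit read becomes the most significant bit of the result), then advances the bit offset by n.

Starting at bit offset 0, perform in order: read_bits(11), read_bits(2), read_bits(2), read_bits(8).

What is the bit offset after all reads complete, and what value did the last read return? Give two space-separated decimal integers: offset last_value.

Read 1: bits[0:11] width=11 -> value=1650 (bin 11001110010); offset now 11 = byte 1 bit 3; 13 bits remain
Read 2: bits[11:13] width=2 -> value=0 (bin 00); offset now 13 = byte 1 bit 5; 11 bits remain
Read 3: bits[13:15] width=2 -> value=1 (bin 01); offset now 15 = byte 1 bit 7; 9 bits remain
Read 4: bits[15:23] width=8 -> value=182 (bin 10110110); offset now 23 = byte 2 bit 7; 1 bits remain

Answer: 23 182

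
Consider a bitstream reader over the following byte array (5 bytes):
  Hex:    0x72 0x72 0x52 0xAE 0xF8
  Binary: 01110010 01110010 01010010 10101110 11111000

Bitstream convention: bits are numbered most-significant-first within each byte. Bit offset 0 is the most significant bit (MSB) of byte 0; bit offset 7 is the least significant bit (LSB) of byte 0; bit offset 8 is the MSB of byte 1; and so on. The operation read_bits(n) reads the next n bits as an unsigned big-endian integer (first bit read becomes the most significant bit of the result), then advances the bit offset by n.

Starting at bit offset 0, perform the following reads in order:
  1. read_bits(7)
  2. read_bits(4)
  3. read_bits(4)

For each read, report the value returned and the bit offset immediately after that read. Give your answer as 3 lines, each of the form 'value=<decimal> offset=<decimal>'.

Read 1: bits[0:7] width=7 -> value=57 (bin 0111001); offset now 7 = byte 0 bit 7; 33 bits remain
Read 2: bits[7:11] width=4 -> value=3 (bin 0011); offset now 11 = byte 1 bit 3; 29 bits remain
Read 3: bits[11:15] width=4 -> value=9 (bin 1001); offset now 15 = byte 1 bit 7; 25 bits remain

Answer: value=57 offset=7
value=3 offset=11
value=9 offset=15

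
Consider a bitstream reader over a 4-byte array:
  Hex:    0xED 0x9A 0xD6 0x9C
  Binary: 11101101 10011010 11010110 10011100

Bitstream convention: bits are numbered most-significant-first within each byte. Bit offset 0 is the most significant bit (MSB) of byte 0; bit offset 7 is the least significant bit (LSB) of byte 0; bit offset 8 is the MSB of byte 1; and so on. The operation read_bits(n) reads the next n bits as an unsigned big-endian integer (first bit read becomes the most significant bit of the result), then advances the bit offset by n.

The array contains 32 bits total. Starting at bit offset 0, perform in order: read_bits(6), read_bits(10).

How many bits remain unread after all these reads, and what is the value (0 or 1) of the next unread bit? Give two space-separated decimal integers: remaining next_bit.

Answer: 16 1

Derivation:
Read 1: bits[0:6] width=6 -> value=59 (bin 111011); offset now 6 = byte 0 bit 6; 26 bits remain
Read 2: bits[6:16] width=10 -> value=410 (bin 0110011010); offset now 16 = byte 2 bit 0; 16 bits remain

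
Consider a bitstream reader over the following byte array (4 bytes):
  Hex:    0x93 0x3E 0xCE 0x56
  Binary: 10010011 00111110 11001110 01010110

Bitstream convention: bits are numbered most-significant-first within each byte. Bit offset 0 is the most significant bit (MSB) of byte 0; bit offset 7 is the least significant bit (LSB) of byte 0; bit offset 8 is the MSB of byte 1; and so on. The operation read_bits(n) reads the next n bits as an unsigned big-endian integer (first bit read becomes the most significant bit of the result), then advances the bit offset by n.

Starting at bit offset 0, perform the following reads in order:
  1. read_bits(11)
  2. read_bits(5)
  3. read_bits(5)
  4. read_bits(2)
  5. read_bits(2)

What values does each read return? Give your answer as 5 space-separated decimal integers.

Read 1: bits[0:11] width=11 -> value=1177 (bin 10010011001); offset now 11 = byte 1 bit 3; 21 bits remain
Read 2: bits[11:16] width=5 -> value=30 (bin 11110); offset now 16 = byte 2 bit 0; 16 bits remain
Read 3: bits[16:21] width=5 -> value=25 (bin 11001); offset now 21 = byte 2 bit 5; 11 bits remain
Read 4: bits[21:23] width=2 -> value=3 (bin 11); offset now 23 = byte 2 bit 7; 9 bits remain
Read 5: bits[23:25] width=2 -> value=0 (bin 00); offset now 25 = byte 3 bit 1; 7 bits remain

Answer: 1177 30 25 3 0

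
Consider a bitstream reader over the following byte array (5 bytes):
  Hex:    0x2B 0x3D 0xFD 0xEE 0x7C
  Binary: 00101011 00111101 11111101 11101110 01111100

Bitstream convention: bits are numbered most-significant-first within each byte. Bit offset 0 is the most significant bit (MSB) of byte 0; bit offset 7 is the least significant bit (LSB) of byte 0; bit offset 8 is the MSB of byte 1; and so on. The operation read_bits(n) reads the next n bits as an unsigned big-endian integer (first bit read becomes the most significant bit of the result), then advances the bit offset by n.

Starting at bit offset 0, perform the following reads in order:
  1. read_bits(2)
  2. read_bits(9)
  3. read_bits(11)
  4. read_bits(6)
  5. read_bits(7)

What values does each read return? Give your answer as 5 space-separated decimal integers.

Read 1: bits[0:2] width=2 -> value=0 (bin 00); offset now 2 = byte 0 bit 2; 38 bits remain
Read 2: bits[2:11] width=9 -> value=345 (bin 101011001); offset now 11 = byte 1 bit 3; 29 bits remain
Read 3: bits[11:22] width=11 -> value=1919 (bin 11101111111); offset now 22 = byte 2 bit 6; 18 bits remain
Read 4: bits[22:28] width=6 -> value=30 (bin 011110); offset now 28 = byte 3 bit 4; 12 bits remain
Read 5: bits[28:35] width=7 -> value=115 (bin 1110011); offset now 35 = byte 4 bit 3; 5 bits remain

Answer: 0 345 1919 30 115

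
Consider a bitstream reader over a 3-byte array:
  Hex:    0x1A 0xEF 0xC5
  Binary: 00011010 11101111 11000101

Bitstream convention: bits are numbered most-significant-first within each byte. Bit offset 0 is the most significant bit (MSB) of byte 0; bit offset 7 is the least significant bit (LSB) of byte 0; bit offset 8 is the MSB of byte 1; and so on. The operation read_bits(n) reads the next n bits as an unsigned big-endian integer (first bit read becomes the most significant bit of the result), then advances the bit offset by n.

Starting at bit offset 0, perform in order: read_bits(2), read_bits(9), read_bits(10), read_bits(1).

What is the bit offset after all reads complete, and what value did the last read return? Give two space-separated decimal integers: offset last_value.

Answer: 22 1

Derivation:
Read 1: bits[0:2] width=2 -> value=0 (bin 00); offset now 2 = byte 0 bit 2; 22 bits remain
Read 2: bits[2:11] width=9 -> value=215 (bin 011010111); offset now 11 = byte 1 bit 3; 13 bits remain
Read 3: bits[11:21] width=10 -> value=504 (bin 0111111000); offset now 21 = byte 2 bit 5; 3 bits remain
Read 4: bits[21:22] width=1 -> value=1 (bin 1); offset now 22 = byte 2 bit 6; 2 bits remain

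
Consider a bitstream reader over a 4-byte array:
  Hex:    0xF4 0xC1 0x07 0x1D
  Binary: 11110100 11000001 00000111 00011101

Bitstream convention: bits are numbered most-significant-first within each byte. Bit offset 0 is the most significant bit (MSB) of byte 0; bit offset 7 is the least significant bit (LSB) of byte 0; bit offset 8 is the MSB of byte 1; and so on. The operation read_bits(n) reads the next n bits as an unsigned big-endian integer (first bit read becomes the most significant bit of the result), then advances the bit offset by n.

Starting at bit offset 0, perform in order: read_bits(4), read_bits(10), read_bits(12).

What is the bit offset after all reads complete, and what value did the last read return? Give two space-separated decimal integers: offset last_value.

Answer: 26 1052

Derivation:
Read 1: bits[0:4] width=4 -> value=15 (bin 1111); offset now 4 = byte 0 bit 4; 28 bits remain
Read 2: bits[4:14] width=10 -> value=304 (bin 0100110000); offset now 14 = byte 1 bit 6; 18 bits remain
Read 3: bits[14:26] width=12 -> value=1052 (bin 010000011100); offset now 26 = byte 3 bit 2; 6 bits remain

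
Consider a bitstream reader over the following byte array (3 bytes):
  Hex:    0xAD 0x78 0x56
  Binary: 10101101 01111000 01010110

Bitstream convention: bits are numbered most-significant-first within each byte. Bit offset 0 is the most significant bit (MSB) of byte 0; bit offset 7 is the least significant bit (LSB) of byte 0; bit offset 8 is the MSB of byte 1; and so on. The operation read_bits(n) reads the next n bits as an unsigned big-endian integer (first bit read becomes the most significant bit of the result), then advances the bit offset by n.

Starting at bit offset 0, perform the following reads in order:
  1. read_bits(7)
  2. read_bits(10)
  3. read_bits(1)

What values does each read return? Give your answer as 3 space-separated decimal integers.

Answer: 86 752 1

Derivation:
Read 1: bits[0:7] width=7 -> value=86 (bin 1010110); offset now 7 = byte 0 bit 7; 17 bits remain
Read 2: bits[7:17] width=10 -> value=752 (bin 1011110000); offset now 17 = byte 2 bit 1; 7 bits remain
Read 3: bits[17:18] width=1 -> value=1 (bin 1); offset now 18 = byte 2 bit 2; 6 bits remain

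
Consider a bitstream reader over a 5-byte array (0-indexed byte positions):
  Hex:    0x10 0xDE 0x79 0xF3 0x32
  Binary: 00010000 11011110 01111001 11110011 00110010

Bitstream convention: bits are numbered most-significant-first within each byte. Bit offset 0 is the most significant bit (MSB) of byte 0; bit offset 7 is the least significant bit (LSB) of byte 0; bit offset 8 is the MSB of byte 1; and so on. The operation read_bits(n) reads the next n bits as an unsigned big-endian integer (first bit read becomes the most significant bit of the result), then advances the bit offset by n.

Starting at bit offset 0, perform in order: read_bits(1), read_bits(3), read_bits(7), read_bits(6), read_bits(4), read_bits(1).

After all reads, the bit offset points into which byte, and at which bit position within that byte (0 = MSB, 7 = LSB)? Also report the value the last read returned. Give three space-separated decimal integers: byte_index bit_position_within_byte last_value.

Answer: 2 6 0

Derivation:
Read 1: bits[0:1] width=1 -> value=0 (bin 0); offset now 1 = byte 0 bit 1; 39 bits remain
Read 2: bits[1:4] width=3 -> value=1 (bin 001); offset now 4 = byte 0 bit 4; 36 bits remain
Read 3: bits[4:11] width=7 -> value=6 (bin 0000110); offset now 11 = byte 1 bit 3; 29 bits remain
Read 4: bits[11:17] width=6 -> value=60 (bin 111100); offset now 17 = byte 2 bit 1; 23 bits remain
Read 5: bits[17:21] width=4 -> value=15 (bin 1111); offset now 21 = byte 2 bit 5; 19 bits remain
Read 6: bits[21:22] width=1 -> value=0 (bin 0); offset now 22 = byte 2 bit 6; 18 bits remain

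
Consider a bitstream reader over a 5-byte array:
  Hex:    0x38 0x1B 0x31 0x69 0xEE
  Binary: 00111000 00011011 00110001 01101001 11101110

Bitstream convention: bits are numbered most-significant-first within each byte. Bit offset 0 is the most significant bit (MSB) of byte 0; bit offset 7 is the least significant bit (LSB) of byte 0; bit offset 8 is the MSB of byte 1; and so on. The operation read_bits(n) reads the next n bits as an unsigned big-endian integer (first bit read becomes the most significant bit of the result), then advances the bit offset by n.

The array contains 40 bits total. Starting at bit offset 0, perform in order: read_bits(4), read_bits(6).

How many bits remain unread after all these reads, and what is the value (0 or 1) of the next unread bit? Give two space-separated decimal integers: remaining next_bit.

Read 1: bits[0:4] width=4 -> value=3 (bin 0011); offset now 4 = byte 0 bit 4; 36 bits remain
Read 2: bits[4:10] width=6 -> value=32 (bin 100000); offset now 10 = byte 1 bit 2; 30 bits remain

Answer: 30 0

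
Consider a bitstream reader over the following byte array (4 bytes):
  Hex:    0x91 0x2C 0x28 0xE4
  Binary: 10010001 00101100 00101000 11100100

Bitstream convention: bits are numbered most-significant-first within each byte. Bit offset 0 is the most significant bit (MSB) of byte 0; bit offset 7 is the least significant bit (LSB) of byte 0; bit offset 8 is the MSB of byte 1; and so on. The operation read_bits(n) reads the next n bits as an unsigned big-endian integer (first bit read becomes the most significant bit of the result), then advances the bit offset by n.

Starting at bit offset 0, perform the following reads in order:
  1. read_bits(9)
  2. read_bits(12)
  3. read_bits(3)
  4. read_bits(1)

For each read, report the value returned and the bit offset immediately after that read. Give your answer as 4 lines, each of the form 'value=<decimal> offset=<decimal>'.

Answer: value=290 offset=9
value=1413 offset=21
value=0 offset=24
value=1 offset=25

Derivation:
Read 1: bits[0:9] width=9 -> value=290 (bin 100100010); offset now 9 = byte 1 bit 1; 23 bits remain
Read 2: bits[9:21] width=12 -> value=1413 (bin 010110000101); offset now 21 = byte 2 bit 5; 11 bits remain
Read 3: bits[21:24] width=3 -> value=0 (bin 000); offset now 24 = byte 3 bit 0; 8 bits remain
Read 4: bits[24:25] width=1 -> value=1 (bin 1); offset now 25 = byte 3 bit 1; 7 bits remain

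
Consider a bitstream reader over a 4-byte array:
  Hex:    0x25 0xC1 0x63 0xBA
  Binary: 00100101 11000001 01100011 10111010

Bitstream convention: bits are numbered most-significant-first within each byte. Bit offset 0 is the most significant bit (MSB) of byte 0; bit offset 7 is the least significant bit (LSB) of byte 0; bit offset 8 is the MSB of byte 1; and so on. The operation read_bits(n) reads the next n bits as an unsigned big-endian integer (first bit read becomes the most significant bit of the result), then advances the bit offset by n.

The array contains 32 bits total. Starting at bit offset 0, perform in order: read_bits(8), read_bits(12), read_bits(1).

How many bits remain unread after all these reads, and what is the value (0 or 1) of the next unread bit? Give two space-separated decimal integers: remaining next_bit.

Read 1: bits[0:8] width=8 -> value=37 (bin 00100101); offset now 8 = byte 1 bit 0; 24 bits remain
Read 2: bits[8:20] width=12 -> value=3094 (bin 110000010110); offset now 20 = byte 2 bit 4; 12 bits remain
Read 3: bits[20:21] width=1 -> value=0 (bin 0); offset now 21 = byte 2 bit 5; 11 bits remain

Answer: 11 0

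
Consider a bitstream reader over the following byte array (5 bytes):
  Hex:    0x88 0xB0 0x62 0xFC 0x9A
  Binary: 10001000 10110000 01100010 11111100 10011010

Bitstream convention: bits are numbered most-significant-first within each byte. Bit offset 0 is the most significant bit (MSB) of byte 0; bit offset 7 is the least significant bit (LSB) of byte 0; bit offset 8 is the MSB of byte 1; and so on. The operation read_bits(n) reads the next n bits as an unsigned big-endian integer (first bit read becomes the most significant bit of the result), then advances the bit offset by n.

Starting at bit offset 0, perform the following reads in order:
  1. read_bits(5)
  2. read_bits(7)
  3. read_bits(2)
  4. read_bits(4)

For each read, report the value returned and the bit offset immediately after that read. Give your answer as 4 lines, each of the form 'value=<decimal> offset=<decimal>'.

Read 1: bits[0:5] width=5 -> value=17 (bin 10001); offset now 5 = byte 0 bit 5; 35 bits remain
Read 2: bits[5:12] width=7 -> value=11 (bin 0001011); offset now 12 = byte 1 bit 4; 28 bits remain
Read 3: bits[12:14] width=2 -> value=0 (bin 00); offset now 14 = byte 1 bit 6; 26 bits remain
Read 4: bits[14:18] width=4 -> value=1 (bin 0001); offset now 18 = byte 2 bit 2; 22 bits remain

Answer: value=17 offset=5
value=11 offset=12
value=0 offset=14
value=1 offset=18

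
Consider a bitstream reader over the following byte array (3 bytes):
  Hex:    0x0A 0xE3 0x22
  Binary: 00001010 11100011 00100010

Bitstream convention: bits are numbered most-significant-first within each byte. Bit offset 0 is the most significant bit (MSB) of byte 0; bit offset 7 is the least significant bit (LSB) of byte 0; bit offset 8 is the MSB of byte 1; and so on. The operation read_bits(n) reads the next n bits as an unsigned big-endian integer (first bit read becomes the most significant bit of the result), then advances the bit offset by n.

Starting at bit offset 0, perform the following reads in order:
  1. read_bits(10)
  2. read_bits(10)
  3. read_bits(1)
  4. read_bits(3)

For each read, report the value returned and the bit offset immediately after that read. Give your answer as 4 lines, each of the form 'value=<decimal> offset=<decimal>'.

Answer: value=43 offset=10
value=562 offset=20
value=0 offset=21
value=2 offset=24

Derivation:
Read 1: bits[0:10] width=10 -> value=43 (bin 0000101011); offset now 10 = byte 1 bit 2; 14 bits remain
Read 2: bits[10:20] width=10 -> value=562 (bin 1000110010); offset now 20 = byte 2 bit 4; 4 bits remain
Read 3: bits[20:21] width=1 -> value=0 (bin 0); offset now 21 = byte 2 bit 5; 3 bits remain
Read 4: bits[21:24] width=3 -> value=2 (bin 010); offset now 24 = byte 3 bit 0; 0 bits remain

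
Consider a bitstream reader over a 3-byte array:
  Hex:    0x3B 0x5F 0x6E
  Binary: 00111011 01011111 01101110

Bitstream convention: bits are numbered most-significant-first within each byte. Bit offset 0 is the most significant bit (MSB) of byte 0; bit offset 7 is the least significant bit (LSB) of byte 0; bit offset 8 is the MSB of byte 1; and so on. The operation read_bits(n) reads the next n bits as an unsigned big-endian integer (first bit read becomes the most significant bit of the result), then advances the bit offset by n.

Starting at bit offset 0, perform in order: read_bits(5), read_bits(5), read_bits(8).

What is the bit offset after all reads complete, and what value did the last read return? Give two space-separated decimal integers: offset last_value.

Read 1: bits[0:5] width=5 -> value=7 (bin 00111); offset now 5 = byte 0 bit 5; 19 bits remain
Read 2: bits[5:10] width=5 -> value=13 (bin 01101); offset now 10 = byte 1 bit 2; 14 bits remain
Read 3: bits[10:18] width=8 -> value=125 (bin 01111101); offset now 18 = byte 2 bit 2; 6 bits remain

Answer: 18 125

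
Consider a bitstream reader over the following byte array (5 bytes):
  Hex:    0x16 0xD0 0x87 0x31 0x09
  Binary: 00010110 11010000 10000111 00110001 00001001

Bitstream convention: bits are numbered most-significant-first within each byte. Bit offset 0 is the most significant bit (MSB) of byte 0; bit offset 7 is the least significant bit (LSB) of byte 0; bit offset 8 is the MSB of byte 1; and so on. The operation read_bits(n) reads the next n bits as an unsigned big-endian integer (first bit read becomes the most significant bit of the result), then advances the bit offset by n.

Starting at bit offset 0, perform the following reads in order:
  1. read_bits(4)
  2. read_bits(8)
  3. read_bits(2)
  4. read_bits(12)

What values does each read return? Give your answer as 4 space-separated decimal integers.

Answer: 1 109 0 540

Derivation:
Read 1: bits[0:4] width=4 -> value=1 (bin 0001); offset now 4 = byte 0 bit 4; 36 bits remain
Read 2: bits[4:12] width=8 -> value=109 (bin 01101101); offset now 12 = byte 1 bit 4; 28 bits remain
Read 3: bits[12:14] width=2 -> value=0 (bin 00); offset now 14 = byte 1 bit 6; 26 bits remain
Read 4: bits[14:26] width=12 -> value=540 (bin 001000011100); offset now 26 = byte 3 bit 2; 14 bits remain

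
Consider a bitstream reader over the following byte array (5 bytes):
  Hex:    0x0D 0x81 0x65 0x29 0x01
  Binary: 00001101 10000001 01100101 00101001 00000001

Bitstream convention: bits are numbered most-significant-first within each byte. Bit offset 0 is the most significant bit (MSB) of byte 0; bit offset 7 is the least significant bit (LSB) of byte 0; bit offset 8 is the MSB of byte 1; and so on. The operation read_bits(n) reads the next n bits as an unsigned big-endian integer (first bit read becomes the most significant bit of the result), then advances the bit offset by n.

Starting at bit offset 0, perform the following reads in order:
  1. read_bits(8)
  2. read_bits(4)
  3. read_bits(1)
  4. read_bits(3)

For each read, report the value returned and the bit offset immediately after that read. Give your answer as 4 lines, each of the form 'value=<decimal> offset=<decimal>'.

Read 1: bits[0:8] width=8 -> value=13 (bin 00001101); offset now 8 = byte 1 bit 0; 32 bits remain
Read 2: bits[8:12] width=4 -> value=8 (bin 1000); offset now 12 = byte 1 bit 4; 28 bits remain
Read 3: bits[12:13] width=1 -> value=0 (bin 0); offset now 13 = byte 1 bit 5; 27 bits remain
Read 4: bits[13:16] width=3 -> value=1 (bin 001); offset now 16 = byte 2 bit 0; 24 bits remain

Answer: value=13 offset=8
value=8 offset=12
value=0 offset=13
value=1 offset=16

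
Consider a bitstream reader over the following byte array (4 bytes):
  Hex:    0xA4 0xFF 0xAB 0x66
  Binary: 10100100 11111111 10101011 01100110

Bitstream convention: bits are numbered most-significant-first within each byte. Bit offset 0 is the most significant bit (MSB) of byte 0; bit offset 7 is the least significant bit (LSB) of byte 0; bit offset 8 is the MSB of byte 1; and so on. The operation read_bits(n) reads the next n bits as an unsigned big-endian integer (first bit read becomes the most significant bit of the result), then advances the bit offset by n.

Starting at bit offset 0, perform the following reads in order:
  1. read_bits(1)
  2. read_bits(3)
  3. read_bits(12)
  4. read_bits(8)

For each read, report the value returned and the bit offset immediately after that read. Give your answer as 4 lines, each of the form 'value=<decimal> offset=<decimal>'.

Read 1: bits[0:1] width=1 -> value=1 (bin 1); offset now 1 = byte 0 bit 1; 31 bits remain
Read 2: bits[1:4] width=3 -> value=2 (bin 010); offset now 4 = byte 0 bit 4; 28 bits remain
Read 3: bits[4:16] width=12 -> value=1279 (bin 010011111111); offset now 16 = byte 2 bit 0; 16 bits remain
Read 4: bits[16:24] width=8 -> value=171 (bin 10101011); offset now 24 = byte 3 bit 0; 8 bits remain

Answer: value=1 offset=1
value=2 offset=4
value=1279 offset=16
value=171 offset=24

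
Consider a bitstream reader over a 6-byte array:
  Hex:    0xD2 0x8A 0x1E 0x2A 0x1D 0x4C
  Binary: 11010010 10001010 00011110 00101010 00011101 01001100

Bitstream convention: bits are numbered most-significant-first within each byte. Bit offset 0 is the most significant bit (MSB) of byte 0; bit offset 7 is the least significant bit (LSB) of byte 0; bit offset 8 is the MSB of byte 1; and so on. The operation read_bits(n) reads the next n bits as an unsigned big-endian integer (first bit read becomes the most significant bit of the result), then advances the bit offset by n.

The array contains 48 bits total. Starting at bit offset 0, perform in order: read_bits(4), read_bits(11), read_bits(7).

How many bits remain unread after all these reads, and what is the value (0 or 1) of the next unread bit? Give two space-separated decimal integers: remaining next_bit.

Answer: 26 1

Derivation:
Read 1: bits[0:4] width=4 -> value=13 (bin 1101); offset now 4 = byte 0 bit 4; 44 bits remain
Read 2: bits[4:15] width=11 -> value=325 (bin 00101000101); offset now 15 = byte 1 bit 7; 33 bits remain
Read 3: bits[15:22] width=7 -> value=7 (bin 0000111); offset now 22 = byte 2 bit 6; 26 bits remain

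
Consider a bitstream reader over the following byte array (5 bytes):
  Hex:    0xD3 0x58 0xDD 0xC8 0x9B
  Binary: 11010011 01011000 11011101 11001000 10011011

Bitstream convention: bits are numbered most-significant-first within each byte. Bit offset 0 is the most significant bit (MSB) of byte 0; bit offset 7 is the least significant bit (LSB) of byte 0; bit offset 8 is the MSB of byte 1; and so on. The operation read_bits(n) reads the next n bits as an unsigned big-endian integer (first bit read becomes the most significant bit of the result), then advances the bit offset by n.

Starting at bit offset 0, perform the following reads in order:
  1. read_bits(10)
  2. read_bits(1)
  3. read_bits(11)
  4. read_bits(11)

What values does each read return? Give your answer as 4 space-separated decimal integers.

Answer: 845 0 1591 913

Derivation:
Read 1: bits[0:10] width=10 -> value=845 (bin 1101001101); offset now 10 = byte 1 bit 2; 30 bits remain
Read 2: bits[10:11] width=1 -> value=0 (bin 0); offset now 11 = byte 1 bit 3; 29 bits remain
Read 3: bits[11:22] width=11 -> value=1591 (bin 11000110111); offset now 22 = byte 2 bit 6; 18 bits remain
Read 4: bits[22:33] width=11 -> value=913 (bin 01110010001); offset now 33 = byte 4 bit 1; 7 bits remain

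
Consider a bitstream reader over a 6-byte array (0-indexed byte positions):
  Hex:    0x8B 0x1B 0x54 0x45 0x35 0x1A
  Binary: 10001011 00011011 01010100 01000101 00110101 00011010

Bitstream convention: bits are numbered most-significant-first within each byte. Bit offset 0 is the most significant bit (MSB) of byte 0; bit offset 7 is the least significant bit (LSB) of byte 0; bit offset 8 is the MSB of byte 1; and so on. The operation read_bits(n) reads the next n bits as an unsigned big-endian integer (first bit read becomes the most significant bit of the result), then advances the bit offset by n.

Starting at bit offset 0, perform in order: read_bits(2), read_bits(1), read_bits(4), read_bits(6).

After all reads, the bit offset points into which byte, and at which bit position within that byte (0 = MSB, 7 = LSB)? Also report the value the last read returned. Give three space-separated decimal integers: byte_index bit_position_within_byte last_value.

Answer: 1 5 35

Derivation:
Read 1: bits[0:2] width=2 -> value=2 (bin 10); offset now 2 = byte 0 bit 2; 46 bits remain
Read 2: bits[2:3] width=1 -> value=0 (bin 0); offset now 3 = byte 0 bit 3; 45 bits remain
Read 3: bits[3:7] width=4 -> value=5 (bin 0101); offset now 7 = byte 0 bit 7; 41 bits remain
Read 4: bits[7:13] width=6 -> value=35 (bin 100011); offset now 13 = byte 1 bit 5; 35 bits remain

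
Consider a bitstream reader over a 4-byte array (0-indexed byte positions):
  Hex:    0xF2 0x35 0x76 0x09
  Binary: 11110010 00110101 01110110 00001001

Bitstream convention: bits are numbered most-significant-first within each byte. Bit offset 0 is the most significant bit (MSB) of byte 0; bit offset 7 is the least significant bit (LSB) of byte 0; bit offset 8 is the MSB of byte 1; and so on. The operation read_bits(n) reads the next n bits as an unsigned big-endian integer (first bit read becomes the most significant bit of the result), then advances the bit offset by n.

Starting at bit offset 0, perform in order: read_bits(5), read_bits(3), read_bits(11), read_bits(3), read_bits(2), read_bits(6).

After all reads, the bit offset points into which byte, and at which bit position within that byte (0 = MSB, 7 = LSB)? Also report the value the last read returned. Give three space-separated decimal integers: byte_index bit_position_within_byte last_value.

Answer: 3 6 2

Derivation:
Read 1: bits[0:5] width=5 -> value=30 (bin 11110); offset now 5 = byte 0 bit 5; 27 bits remain
Read 2: bits[5:8] width=3 -> value=2 (bin 010); offset now 8 = byte 1 bit 0; 24 bits remain
Read 3: bits[8:19] width=11 -> value=427 (bin 00110101011); offset now 19 = byte 2 bit 3; 13 bits remain
Read 4: bits[19:22] width=3 -> value=5 (bin 101); offset now 22 = byte 2 bit 6; 10 bits remain
Read 5: bits[22:24] width=2 -> value=2 (bin 10); offset now 24 = byte 3 bit 0; 8 bits remain
Read 6: bits[24:30] width=6 -> value=2 (bin 000010); offset now 30 = byte 3 bit 6; 2 bits remain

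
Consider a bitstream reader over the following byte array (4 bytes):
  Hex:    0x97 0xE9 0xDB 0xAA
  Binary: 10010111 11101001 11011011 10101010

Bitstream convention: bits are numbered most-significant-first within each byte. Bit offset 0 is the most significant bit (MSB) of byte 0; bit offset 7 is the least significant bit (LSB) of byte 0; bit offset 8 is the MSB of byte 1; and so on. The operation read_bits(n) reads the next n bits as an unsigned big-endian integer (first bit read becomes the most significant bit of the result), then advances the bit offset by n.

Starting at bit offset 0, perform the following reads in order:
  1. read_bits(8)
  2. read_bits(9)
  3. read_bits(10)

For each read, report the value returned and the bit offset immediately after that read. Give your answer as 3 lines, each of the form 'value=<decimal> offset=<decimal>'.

Read 1: bits[0:8] width=8 -> value=151 (bin 10010111); offset now 8 = byte 1 bit 0; 24 bits remain
Read 2: bits[8:17] width=9 -> value=467 (bin 111010011); offset now 17 = byte 2 bit 1; 15 bits remain
Read 3: bits[17:27] width=10 -> value=733 (bin 1011011101); offset now 27 = byte 3 bit 3; 5 bits remain

Answer: value=151 offset=8
value=467 offset=17
value=733 offset=27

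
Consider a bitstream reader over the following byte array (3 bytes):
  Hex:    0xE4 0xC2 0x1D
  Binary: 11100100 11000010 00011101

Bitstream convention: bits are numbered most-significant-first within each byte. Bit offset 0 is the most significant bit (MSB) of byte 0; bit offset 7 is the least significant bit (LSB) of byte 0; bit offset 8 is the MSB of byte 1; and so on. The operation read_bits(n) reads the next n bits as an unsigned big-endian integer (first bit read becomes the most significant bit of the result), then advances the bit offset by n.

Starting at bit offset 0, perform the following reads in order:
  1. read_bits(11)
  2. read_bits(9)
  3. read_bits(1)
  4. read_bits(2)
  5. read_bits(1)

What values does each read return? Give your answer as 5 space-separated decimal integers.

Answer: 1830 33 1 2 1

Derivation:
Read 1: bits[0:11] width=11 -> value=1830 (bin 11100100110); offset now 11 = byte 1 bit 3; 13 bits remain
Read 2: bits[11:20] width=9 -> value=33 (bin 000100001); offset now 20 = byte 2 bit 4; 4 bits remain
Read 3: bits[20:21] width=1 -> value=1 (bin 1); offset now 21 = byte 2 bit 5; 3 bits remain
Read 4: bits[21:23] width=2 -> value=2 (bin 10); offset now 23 = byte 2 bit 7; 1 bits remain
Read 5: bits[23:24] width=1 -> value=1 (bin 1); offset now 24 = byte 3 bit 0; 0 bits remain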